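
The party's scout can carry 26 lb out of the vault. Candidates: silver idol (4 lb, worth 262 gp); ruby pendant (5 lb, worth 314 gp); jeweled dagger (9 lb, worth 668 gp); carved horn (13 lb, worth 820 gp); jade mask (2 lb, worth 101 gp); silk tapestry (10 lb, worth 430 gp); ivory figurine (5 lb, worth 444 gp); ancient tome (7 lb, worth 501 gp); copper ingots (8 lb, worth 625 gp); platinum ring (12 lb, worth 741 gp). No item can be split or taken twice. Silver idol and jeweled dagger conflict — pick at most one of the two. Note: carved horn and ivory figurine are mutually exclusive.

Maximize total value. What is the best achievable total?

Ranking by ratio (value/lb): ivory figurine 88.80, copper ingots 78.12, jeweled dagger 74.22, ancient tome 71.57.
Best packing: silver idol + jade mask + ivory figurine + ancient tome + copper ingots — 26 lb, 1933 total.

1933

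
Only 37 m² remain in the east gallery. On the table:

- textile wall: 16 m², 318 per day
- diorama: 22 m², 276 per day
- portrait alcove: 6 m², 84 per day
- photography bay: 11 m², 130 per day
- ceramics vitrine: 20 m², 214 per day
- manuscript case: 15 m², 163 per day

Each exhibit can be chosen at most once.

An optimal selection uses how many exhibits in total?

3

The maximum expected visitors within 37 m² is 565.
For example textile wall + portrait alcove + manuscript case achieves it, using 37 m².
Any selection reaching 565 contains exactly 3 exhibits.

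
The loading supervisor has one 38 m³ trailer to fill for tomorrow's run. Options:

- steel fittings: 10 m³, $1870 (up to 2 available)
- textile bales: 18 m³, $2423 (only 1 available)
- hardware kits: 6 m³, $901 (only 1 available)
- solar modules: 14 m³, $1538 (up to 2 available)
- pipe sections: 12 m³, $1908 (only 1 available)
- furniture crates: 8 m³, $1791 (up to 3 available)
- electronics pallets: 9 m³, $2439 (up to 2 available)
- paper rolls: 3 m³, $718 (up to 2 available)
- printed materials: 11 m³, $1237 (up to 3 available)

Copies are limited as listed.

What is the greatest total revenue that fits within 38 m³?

Greedy by ratio would take hardware kits + furniture crates + 2×electronics pallets + 2×paper rolls: 38 m³ used, total 9006.
Replace hardware kits and paper rolls with furniture crates: the trade gains 172 net, giving 9178 at 37 m³.

9178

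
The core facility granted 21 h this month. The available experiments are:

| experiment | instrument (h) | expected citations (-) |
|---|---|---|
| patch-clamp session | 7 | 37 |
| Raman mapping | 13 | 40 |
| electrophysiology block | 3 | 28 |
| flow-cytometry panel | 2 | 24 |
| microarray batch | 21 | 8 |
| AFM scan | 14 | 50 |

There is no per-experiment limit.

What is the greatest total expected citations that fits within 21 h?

244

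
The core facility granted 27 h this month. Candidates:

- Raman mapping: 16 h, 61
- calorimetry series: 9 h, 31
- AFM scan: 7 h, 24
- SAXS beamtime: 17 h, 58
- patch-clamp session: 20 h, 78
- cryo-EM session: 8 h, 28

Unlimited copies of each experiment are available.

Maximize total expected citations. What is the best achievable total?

102

Density check — patch-clamp session 3.90, Raman mapping 3.81, cryo-EM session 3.50 are the best per h.
Taking AFM scan + patch-clamp session: 27 h used, 102 in expected citations.
Nothing else within 27 h beats 102.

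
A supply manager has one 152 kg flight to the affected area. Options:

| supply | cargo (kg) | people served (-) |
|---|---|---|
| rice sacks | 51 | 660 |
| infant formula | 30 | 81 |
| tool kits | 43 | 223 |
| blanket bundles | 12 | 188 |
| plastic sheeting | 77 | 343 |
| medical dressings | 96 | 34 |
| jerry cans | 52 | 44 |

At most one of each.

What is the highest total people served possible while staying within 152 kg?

1191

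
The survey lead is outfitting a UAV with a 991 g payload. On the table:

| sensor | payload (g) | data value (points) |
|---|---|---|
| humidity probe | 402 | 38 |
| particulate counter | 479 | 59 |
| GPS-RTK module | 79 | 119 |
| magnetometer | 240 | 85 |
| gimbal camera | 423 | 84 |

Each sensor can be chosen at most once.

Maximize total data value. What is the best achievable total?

288

Ranking by ratio (data value/g): GPS-RTK module 1.51, magnetometer 0.35, gimbal camera 0.20.
GPS-RTK module + magnetometer + gimbal camera uses 742 of the 991 g and totals 288.
Runner-up particulate counter + GPS-RTK module + magnetometer tops out at 263.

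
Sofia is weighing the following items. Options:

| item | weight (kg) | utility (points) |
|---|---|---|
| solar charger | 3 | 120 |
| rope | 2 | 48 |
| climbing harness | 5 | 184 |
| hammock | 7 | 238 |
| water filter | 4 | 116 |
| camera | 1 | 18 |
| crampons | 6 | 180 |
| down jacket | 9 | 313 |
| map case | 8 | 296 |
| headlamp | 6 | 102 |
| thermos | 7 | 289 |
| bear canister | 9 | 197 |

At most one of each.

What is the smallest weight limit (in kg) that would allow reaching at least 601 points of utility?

16

Need the lightest bundle worth ≥ 601.
Taking solar charger + climbing harness + camera + thermos gives 611 (≥ 601) for 16 kg.
No combination under 16 kg hits 601.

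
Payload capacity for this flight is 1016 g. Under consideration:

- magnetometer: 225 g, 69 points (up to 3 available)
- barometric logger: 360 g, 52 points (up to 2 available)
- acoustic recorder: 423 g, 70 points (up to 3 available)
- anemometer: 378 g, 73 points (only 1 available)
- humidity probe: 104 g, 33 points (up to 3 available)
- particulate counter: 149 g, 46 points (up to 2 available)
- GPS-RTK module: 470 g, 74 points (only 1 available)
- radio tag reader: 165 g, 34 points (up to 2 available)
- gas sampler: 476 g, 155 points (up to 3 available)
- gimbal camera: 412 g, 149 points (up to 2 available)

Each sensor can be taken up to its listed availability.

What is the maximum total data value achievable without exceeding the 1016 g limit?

Ranking by ratio (data value/g): gimbal camera 0.36, gas sampler 0.33, humidity probe 0.32, particulate counter 0.31.
A density-first pass picks humidity probe + 2×gimbal camera — 331 at 928 g.
Dropping humidity probe frees 104 g; slotting in particulate counter (149 g) lifts the total to 344 at 973 g.
The spare 43 g is too small for any remaining sensor, and no exchange beats 344.

344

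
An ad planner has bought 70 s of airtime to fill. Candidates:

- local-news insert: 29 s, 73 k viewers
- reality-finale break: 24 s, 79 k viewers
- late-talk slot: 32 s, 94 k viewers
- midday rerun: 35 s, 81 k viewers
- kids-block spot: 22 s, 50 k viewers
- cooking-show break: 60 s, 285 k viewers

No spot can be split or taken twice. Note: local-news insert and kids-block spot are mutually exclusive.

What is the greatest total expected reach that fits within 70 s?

285

Ranking by ratio (expected reach/s): cooking-show break 4.75, reality-finale break 3.29, late-talk slot 2.94, local-news insert 2.52.
Cooking-show break uses 60 of the 70 s and totals 285.
The closest alternative, late-talk slot + midday rerun, reaches only 175.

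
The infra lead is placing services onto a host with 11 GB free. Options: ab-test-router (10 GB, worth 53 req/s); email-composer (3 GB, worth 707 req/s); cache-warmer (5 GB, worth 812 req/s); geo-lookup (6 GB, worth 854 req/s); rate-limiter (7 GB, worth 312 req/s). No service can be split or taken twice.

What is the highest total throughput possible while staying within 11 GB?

Ranking by ratio (throughput/GB): email-composer 235.67, cache-warmer 162.40, geo-lookup 142.33.
The ratio heuristic lands on email-composer + cache-warmer (1519) but leaves 3 GB idle.
Replace email-composer with geo-lookup: the trade gains 147 net, giving 1666 at 11 GB.

1666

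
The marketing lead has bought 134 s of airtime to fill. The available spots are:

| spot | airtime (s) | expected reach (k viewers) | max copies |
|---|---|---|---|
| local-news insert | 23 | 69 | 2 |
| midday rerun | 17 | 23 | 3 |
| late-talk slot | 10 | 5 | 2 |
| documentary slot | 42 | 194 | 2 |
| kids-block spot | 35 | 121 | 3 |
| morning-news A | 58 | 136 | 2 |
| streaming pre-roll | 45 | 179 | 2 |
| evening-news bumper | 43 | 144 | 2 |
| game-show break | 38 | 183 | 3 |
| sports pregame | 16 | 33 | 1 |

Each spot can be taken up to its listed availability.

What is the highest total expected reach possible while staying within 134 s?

Taking the top-ratio spots first gives 3×game-show break + sports pregame for 582 (130 s).
Dropping game-show break frees 38 s; slotting in documentary slot (42 s) lifts the total to 593 at 134 s.
No other feasible combination exceeds 593.

593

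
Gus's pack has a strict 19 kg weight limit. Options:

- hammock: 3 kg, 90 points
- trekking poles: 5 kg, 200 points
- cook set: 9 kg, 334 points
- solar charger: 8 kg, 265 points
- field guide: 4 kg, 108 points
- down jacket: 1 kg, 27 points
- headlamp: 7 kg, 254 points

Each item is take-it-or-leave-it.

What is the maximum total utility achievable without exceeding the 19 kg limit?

By utility per kg: trekking poles 40.00, cook set 37.11, headlamp 36.29, solar charger 33.12 lead.
Filling by ratio: hammock + trekking poles + cook set + down jacket for 651, with 1 kg left unused.
Replace trekking poles and down jacket with headlamp: the trade gains 27 net, giving 678 at 19 kg.
Every other selection either busts 19 kg or fails to beat 678.

678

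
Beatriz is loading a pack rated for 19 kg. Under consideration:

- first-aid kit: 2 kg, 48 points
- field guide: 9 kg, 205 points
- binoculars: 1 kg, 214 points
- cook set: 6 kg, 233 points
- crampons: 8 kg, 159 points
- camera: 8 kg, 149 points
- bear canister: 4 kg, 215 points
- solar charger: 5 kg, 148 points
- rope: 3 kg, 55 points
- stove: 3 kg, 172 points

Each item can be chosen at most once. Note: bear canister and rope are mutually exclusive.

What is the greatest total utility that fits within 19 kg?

982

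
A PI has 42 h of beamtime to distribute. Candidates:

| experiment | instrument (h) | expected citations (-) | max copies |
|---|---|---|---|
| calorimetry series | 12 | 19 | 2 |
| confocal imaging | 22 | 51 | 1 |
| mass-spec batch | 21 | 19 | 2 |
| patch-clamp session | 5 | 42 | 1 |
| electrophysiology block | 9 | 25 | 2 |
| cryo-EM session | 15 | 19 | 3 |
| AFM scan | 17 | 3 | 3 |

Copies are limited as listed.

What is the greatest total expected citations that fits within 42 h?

A density-first pass picks calorimetry series + patch-clamp session + 2×electrophysiology block — 111 at 35 h.
Replace calorimetry series and electrophysiology block with confocal imaging: the trade gains 7 net, giving 118 at 36 h.
That's the maximum — no swap from here does better than 118.

118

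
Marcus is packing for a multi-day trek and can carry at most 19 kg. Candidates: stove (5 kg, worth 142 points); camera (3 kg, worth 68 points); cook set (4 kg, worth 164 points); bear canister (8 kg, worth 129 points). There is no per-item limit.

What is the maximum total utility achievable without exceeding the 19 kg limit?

Camera + 4×cook set uses 19 of the 19 kg and totals 724.
No other feasible combination exceeds 724.

724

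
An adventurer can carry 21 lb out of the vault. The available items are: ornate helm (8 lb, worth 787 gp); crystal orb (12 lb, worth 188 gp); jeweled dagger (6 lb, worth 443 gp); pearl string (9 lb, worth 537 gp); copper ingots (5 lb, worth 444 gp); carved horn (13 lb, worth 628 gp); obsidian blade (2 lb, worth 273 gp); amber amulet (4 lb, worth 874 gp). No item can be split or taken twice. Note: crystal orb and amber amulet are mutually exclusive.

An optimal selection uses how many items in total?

The maximum value within 21 lb is 2378.
ornate helm + copper ingots + obsidian blade + amber amulet hits 2378 at 19 lb.
Any selection reaching 2378 contains exactly 4 items.

4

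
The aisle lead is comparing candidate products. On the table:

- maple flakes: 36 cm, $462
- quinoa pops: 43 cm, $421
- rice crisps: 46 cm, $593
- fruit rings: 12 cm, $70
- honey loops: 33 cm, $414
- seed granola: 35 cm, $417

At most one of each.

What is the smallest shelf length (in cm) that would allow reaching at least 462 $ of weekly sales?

36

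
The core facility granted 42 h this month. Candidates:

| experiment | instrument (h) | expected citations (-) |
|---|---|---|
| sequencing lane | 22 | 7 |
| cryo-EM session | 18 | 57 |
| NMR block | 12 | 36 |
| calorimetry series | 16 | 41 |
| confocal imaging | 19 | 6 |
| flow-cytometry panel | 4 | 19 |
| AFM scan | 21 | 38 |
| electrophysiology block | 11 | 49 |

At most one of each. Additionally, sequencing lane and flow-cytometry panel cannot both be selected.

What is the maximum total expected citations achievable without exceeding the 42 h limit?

142

Taking the top-ratio experiments first gives cryo-EM session + flow-cytometry panel + electrophysiology block for 125 (33 h).
The 4 h tied up in flow-cytometry panel is better spent on NMR block — total rises to 142 (41 h).
The closest alternative, NMR block + calorimetry series + electrophysiology block, reaches only 126.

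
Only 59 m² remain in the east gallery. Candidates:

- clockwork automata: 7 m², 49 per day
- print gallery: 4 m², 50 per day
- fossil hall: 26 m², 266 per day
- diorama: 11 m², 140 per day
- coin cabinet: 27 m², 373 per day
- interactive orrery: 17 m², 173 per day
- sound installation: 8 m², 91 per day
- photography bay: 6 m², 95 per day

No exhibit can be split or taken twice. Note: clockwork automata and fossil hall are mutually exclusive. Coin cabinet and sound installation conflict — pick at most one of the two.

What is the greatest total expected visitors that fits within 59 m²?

Taking print gallery + diorama + coin cabinet + interactive orrery: 59 m² used, 736 in expected visitors.

736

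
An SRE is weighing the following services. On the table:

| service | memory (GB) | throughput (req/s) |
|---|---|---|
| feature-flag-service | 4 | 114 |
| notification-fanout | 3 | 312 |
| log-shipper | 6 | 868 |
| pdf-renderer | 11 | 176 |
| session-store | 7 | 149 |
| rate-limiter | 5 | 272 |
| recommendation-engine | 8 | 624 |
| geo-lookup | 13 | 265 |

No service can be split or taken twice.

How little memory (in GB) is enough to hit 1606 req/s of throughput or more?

17

Look for the lowest-memory combination reaching 1606.
notification-fanout + log-shipper + recommendation-engine: 1804 throughput at 17 GB.
No combination under 17 GB hits 1606.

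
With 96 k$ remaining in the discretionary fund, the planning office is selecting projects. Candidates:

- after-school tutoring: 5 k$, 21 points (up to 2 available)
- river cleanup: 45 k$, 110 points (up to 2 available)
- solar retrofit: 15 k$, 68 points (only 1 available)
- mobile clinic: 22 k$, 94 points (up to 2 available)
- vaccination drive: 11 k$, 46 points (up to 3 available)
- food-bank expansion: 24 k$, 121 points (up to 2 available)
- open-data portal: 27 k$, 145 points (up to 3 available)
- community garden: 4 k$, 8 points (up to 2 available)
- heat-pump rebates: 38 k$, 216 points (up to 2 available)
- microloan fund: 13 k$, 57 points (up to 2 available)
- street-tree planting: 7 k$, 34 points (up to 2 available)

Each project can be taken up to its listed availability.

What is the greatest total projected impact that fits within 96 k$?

523

By projected impact per k$: heat-pump rebates 5.68, open-data portal 5.37, food-bank expansion 5.04 lead.
Filling by ratio: after-school tutoring + 2×heat-pump rebates + 2×street-tree planting for 521, with 1 k$ left unused.
Dropping after-school tutoring and street-tree planting frees 12 k$; slotting in microloan fund (13 k$) lifts the total to 523 at 96 k$.
Every other selection either busts 96 k$ or exceeds an availability limit or fails to beat 523.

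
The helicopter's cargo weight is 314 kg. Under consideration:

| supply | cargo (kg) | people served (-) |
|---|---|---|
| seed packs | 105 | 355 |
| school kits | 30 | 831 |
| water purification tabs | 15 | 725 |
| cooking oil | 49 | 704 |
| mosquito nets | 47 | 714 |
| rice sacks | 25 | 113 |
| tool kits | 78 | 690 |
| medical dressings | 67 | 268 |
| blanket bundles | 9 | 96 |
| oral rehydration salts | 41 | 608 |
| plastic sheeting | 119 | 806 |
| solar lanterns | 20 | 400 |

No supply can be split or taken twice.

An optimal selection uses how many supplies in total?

Optimal total is 4881.
For example school kits + water purification tabs + cooking oil + mosquito nets + rice sacks + tool kits + blanket bundles + oral rehydration salts + solar lanterns achieves it, using 314 kg.
Every optimal selection uses 9 supplies.

9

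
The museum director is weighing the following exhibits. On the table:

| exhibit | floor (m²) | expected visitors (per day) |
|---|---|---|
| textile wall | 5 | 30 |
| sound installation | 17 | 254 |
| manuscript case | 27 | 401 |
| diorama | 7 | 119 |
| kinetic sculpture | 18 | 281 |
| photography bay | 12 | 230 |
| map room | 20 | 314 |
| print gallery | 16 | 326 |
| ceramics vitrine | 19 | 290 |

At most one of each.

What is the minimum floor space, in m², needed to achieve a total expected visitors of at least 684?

40

Look for the lowest-floor combination reaching 684.
Taking sound installation + diorama + print gallery gives 699 (≥ 684) for 40 m².
No combination under 40 m² hits 684.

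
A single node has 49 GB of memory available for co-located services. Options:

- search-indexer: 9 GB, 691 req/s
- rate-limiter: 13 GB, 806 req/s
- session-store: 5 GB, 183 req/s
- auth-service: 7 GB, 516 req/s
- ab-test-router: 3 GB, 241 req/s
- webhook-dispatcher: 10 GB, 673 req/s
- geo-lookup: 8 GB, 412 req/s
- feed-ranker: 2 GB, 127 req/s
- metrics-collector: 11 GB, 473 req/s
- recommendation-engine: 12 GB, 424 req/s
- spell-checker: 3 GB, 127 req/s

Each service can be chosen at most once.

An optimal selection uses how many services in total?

Optimal total is 3237.
search-indexer + rate-limiter + session-store + auth-service + ab-test-router + webhook-dispatcher + feed-ranker hits 3237 at 49 GB.
Every optimal selection uses 7 services.

7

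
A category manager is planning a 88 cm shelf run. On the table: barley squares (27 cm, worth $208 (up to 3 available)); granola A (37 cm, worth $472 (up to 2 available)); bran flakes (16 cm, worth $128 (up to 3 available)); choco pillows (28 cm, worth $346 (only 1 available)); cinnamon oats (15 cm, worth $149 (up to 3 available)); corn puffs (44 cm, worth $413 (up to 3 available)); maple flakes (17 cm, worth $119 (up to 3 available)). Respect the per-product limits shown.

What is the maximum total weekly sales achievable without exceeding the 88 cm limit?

967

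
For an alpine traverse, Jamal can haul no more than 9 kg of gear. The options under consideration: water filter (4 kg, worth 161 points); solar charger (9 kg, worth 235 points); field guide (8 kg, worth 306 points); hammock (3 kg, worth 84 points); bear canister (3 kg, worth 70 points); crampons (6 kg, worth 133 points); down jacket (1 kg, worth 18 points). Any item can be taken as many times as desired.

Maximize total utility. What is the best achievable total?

340

Taking 2×water filter + down jacket: 9 kg used, 340 in utility.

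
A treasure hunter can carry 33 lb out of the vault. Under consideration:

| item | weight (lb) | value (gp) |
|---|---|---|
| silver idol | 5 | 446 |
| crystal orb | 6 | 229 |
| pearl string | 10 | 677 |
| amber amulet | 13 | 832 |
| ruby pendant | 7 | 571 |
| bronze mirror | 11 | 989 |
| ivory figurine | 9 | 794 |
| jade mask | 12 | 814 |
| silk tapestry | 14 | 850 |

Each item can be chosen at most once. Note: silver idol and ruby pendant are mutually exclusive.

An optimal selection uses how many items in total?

Best achievable value is 2615.
For example amber amulet + bronze mirror + ivory figurine achieves it, using 33 lb.
Every optimal selection uses 3 items.

3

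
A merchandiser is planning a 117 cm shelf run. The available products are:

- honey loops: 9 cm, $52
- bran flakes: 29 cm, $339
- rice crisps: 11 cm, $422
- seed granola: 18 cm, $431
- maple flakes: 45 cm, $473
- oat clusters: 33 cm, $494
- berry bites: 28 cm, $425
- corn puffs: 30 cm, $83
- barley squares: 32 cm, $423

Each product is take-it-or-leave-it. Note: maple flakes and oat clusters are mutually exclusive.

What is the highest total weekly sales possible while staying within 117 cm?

Ranking by ratio (weekly sales/cm): rice crisps 38.36, seed granola 23.94, berry bites 15.18.
Best packing: honey loops + rice crisps + seed granola + oat clusters + berry bites — 99 cm, 1824 total.

1824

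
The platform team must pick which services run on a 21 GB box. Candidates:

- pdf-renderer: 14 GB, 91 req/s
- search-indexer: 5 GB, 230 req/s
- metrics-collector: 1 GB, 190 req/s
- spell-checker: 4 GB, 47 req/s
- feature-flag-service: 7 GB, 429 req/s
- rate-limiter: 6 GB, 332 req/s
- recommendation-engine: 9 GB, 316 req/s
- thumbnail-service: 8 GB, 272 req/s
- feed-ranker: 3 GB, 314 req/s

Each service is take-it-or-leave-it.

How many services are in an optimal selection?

5

Optimal total is 1312.
For example metrics-collector + spell-checker + feature-flag-service + rate-limiter + feed-ranker achieves it, using 21 GB.
All optima have 5 services.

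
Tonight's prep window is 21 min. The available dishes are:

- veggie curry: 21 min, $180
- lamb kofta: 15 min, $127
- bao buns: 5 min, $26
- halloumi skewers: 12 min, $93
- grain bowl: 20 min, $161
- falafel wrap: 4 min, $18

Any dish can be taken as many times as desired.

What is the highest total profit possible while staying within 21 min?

180

Best packing: veggie curry — 21 min, 180 total.
Every other selection either busts 21 min or fails to beat 180.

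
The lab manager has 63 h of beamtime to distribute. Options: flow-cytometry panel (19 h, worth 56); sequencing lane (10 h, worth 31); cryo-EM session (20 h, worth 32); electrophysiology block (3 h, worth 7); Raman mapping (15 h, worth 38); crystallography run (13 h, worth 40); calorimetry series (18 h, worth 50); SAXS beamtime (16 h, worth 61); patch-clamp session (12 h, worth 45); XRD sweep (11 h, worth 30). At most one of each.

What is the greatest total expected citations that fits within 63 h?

209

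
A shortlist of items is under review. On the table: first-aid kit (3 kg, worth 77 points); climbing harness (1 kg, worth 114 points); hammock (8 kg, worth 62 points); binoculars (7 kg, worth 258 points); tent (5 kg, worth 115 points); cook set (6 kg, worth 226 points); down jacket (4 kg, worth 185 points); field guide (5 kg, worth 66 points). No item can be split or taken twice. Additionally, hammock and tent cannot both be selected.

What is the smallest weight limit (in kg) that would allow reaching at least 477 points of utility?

Need the lightest bundle worth ≥ 477.
climbing harness + cook set + down jacket reaches 525 using 11 kg.
No combination under 11 kg hits 477.

11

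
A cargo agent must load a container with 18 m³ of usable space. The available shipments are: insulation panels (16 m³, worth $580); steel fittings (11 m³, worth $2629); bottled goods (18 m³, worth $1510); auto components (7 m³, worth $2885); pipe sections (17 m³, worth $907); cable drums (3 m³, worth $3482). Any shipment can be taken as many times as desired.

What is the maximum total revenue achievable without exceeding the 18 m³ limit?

20892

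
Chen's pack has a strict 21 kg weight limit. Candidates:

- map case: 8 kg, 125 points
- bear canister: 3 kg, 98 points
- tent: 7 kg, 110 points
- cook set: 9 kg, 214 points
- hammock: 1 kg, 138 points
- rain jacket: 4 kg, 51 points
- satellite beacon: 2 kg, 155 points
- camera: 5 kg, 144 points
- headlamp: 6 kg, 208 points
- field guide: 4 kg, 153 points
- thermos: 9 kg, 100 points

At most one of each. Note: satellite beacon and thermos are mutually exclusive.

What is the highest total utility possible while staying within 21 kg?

896

Best packing: bear canister + hammock + satellite beacon + camera + headlamp + field guide — 21 kg, 896 total.
An exhaustive check of the 2048 subsets confirms 896.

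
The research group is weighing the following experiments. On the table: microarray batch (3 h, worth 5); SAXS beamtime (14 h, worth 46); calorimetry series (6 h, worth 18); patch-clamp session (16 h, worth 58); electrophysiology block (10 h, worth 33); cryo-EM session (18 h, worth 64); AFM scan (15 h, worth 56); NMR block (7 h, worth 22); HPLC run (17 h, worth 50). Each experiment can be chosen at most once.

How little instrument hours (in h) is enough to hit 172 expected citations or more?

49

Look for the lowest-instrument combination reaching 172.
patch-clamp session + cryo-EM session + AFM scan: 178 expected citations at 49 h.
Below 49 h the best achievable stays under 172.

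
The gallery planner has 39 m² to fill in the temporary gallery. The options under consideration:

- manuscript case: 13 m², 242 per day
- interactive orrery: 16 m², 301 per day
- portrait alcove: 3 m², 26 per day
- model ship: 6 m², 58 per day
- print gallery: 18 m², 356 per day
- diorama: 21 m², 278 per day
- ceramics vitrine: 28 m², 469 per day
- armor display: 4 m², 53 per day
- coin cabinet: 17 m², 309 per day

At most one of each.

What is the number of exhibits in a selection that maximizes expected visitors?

The maximum expected visitors within 39 m² is 718.
print gallery + armor display + coin cabinet hits 718 at 39 m².
All optima have 3 exhibits.

3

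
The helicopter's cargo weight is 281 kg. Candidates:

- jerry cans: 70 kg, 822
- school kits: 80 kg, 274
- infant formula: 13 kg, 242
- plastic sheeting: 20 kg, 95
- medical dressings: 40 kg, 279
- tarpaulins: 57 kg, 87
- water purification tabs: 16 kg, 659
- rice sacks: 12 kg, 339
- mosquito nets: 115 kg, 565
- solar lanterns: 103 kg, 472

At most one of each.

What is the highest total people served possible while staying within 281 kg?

2908

A density-first pass picks jerry cans + infant formula + medical dressings + water purification tabs + rice sacks + mosquito nets — 2906 at 266 kg.
Replace mosquito nets with plastic sheeting + solar lanterns: the trade gains 2 net, giving 2908 at 274 kg.
The spare 7 kg is too small for any remaining supply, and no exchange beats 2908.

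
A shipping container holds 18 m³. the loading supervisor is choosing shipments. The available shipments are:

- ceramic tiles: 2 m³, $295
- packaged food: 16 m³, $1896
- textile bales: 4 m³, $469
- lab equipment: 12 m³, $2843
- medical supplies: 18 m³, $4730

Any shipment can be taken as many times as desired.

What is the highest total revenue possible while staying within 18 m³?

Medical supplies uses 18 of the 18 m³ and totals 4730.

4730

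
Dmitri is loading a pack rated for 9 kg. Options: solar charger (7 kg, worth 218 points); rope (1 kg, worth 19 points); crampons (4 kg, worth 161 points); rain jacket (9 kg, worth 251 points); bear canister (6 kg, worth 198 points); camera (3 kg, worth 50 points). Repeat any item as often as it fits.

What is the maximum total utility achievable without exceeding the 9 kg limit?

341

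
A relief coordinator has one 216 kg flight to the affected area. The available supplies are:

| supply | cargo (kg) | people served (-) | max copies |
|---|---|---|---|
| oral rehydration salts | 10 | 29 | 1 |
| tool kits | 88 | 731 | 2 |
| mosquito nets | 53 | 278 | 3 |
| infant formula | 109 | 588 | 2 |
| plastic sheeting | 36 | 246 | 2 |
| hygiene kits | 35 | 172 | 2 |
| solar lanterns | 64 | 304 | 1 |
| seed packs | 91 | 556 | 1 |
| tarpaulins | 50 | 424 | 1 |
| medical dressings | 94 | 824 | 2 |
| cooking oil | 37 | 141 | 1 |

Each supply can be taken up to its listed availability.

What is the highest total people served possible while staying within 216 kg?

1740

Taking the top-ratio supplies first gives oral rehydration salts + 2×medical dressings for 1677 (198 kg).
Replace oral rehydration salts and medical dressings with 2×plastic sheeting + tarpaulins: the trade gains 63 net, giving 1740 at 216 kg.
Every other selection either busts 216 kg or exceeds an availability limit or fails to beat 1740.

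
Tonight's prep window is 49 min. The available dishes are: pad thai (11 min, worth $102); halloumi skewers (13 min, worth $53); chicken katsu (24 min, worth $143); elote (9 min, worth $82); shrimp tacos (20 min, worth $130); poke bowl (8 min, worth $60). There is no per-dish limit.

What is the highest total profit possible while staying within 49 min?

450

A density-first pass picks 4×pad thai — 408 at 44 min.
Replace 2×pad thai with 3×elote: the trade gains 42 net, giving 450 at 49 min.
That's the maximum — no swap from here does better than 450.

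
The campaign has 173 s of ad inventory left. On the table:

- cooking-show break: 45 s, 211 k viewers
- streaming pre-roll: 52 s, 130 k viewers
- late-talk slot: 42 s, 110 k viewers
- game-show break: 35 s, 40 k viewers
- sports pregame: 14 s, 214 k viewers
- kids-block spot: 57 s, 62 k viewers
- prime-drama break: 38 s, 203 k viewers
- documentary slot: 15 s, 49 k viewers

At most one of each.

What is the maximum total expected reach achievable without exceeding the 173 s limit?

807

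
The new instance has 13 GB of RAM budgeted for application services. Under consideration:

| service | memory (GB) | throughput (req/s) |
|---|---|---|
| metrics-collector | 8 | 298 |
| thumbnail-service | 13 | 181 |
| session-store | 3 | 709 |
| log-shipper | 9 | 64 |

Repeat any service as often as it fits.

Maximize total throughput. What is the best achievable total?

2836

4×session-store uses 12 of the 13 GB and totals 2836.
The spare 1 GB is too small for any remaining service, and no exchange beats 2836.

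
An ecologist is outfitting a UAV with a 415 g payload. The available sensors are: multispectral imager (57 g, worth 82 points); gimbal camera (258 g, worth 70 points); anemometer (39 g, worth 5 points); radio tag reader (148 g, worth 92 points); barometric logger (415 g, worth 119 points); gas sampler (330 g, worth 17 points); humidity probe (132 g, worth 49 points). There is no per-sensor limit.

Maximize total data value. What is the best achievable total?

574

The ratio ordering already packs tightly: 7×multispectral imager, 399 g, 574.
The spare 16 g is too small for any remaining sensor, and no exchange beats 574.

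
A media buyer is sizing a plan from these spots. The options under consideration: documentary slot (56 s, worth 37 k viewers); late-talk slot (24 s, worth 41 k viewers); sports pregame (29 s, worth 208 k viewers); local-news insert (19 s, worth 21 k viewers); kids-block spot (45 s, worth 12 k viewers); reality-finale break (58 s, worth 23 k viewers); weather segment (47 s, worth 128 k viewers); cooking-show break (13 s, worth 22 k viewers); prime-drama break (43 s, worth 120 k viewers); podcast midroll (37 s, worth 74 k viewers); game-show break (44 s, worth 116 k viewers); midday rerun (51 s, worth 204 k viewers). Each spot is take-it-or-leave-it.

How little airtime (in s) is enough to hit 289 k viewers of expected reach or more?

72

Look for the lowest-airtime combination reaching 289.
sports pregame + prime-drama break: 328 expected reach at 72 s.
No combination under 72 s hits 289.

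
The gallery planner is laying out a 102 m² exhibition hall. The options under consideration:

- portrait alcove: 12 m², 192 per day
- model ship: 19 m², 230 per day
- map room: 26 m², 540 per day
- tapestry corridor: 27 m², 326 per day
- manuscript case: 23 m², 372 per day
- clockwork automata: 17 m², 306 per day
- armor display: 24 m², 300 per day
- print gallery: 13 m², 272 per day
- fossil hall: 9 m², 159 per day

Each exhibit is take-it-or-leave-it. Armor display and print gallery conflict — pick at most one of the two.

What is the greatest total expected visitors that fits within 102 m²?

Ranking by ratio (expected visitors/m²): print gallery 20.92, map room 20.77, clockwork automata 18.00, fossil hall 17.67.
Taking portrait alcove + map room + manuscript case + clockwork automata + print gallery + fossil hall: 100 m² used, 1841 in expected visitors.
An exhaustive check of the 512 subsets confirms 1841.

1841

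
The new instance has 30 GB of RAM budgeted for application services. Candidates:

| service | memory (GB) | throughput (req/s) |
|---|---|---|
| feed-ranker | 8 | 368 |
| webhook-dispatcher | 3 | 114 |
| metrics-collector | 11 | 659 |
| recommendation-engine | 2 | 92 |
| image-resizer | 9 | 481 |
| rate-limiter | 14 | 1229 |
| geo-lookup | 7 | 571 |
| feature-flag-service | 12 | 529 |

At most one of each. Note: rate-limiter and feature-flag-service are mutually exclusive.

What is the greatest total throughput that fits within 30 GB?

2281

The ratio ordering already packs tightly: image-resizer + rate-limiter + geo-lookup, 30 GB, 2281.
The closest alternative, feed-ranker + rate-limiter + geo-lookup, reaches only 2168.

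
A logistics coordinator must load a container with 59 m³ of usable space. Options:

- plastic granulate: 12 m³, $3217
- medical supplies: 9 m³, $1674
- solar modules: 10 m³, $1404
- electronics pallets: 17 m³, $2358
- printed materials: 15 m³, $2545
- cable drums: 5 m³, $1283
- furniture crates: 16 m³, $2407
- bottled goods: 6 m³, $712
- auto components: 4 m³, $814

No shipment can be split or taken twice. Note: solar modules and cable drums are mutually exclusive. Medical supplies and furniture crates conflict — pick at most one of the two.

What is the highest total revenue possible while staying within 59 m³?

11077

Plastic granulate + medical supplies + electronics pallets + printed materials + cable drums uses 58 of the 59 m³ and totals 11077.
The closest alternative, plastic granulate + printed materials + cable drums + furniture crates + bottled goods + auto components, reaches only 10978.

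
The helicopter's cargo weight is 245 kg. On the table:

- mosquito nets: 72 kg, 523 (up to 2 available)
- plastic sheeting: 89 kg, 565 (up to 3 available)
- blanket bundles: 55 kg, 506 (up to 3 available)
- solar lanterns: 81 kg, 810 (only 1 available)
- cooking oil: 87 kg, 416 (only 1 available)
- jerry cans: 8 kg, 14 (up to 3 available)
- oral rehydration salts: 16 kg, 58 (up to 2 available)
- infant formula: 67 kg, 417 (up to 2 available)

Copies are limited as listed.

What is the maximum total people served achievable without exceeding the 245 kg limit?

2055

Filling by ratio: 2×blanket bundles + solar lanterns + 2×jerry cans + 2×oral rehydration salts for 1966, with 6 kg left unused.
But mosquito nets + 3×blanket bundles + jerry cans fits in 245 kg and reaches 2055.
Every other selection either busts 245 kg or exceeds an availability limit or fails to beat 2055.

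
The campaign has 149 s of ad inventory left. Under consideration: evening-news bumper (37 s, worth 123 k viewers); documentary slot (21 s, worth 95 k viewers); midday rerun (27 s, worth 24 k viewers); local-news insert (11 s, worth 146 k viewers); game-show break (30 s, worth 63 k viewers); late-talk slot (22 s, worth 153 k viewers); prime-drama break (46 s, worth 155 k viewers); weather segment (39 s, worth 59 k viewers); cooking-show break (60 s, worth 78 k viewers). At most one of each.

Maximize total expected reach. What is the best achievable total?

Ranking by ratio (expected reach/s): local-news insert 13.27, late-talk slot 6.95, documentary slot 4.52, prime-drama break 3.37.
Evening-news bumper + documentary slot + local-news insert + late-talk slot + prime-drama break uses 137 of the 149 s and totals 672.
Runner-up evening-news bumper + local-news insert + game-show break + late-talk slot + prime-drama break tops out at 640.

672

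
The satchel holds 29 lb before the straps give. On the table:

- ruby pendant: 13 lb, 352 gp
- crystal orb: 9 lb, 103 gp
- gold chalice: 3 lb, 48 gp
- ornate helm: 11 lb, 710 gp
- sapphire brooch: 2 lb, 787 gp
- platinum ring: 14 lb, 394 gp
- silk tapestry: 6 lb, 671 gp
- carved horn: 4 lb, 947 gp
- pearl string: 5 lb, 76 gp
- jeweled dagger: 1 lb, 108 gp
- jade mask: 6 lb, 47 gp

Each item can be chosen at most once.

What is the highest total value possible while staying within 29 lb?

3299

A density-first pass picks gold chalice + ornate helm + sapphire brooch + silk tapestry + carved horn + jeweled dagger — 3271 at 27 lb.
The 3 lb tied up in gold chalice is better spent on pearl string — total rises to 3299 (29 lb).
Every other selection either busts 29 lb or fails to beat 3299.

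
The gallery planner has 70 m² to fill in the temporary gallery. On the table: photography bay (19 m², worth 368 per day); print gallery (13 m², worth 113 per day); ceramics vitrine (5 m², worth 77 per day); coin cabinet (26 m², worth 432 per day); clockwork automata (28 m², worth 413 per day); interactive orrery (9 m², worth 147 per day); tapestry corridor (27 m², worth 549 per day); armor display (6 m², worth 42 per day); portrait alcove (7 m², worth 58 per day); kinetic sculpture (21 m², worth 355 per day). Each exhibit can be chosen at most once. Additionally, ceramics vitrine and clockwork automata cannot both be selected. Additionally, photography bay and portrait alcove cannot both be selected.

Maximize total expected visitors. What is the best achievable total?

By expected visitors per m²: tapestry corridor 20.33, photography bay 19.37, kinetic sculpture 16.90, coin cabinet 16.62 lead.
The ratio ordering already packs tightly: photography bay + tapestry corridor + kinetic sculpture, 67 m², 1272.
Next best is ceramics vitrine + coin cabinet + interactive orrery + tapestry corridor at 1205 (67 m²) — short by 67.

1272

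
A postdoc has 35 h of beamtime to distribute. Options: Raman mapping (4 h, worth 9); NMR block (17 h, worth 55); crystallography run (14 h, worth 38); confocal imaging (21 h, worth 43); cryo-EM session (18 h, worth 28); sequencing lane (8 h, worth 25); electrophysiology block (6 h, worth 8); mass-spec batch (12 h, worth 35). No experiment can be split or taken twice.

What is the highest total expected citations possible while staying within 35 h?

Greedy by ratio would take Raman mapping + NMR block + sequencing lane + electrophysiology block: 35 h used, total 97.
Dropping sequencing lane and electrophysiology block frees 14 h; slotting in crystallography run (14 h) lifts the total to 102 at 35 h.

102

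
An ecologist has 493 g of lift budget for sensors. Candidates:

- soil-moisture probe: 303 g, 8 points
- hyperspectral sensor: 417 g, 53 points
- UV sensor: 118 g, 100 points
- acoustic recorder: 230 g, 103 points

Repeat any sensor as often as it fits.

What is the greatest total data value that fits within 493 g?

4×UV sensor uses 472 of the 493 g and totals 400.
The spare 21 g is too small for any remaining sensor, and no exchange beats 400.

400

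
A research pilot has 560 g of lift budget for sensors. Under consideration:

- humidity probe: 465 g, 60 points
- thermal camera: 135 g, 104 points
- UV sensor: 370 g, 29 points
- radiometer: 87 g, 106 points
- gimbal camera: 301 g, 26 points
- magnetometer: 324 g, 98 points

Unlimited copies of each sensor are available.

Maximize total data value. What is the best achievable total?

636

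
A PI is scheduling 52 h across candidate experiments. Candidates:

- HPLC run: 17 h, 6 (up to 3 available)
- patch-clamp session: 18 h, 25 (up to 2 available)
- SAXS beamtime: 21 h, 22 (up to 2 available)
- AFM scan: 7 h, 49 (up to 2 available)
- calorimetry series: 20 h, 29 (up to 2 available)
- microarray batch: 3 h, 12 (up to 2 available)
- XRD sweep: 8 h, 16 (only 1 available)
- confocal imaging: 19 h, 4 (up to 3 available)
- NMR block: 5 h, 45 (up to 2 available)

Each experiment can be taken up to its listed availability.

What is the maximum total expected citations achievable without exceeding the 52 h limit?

241

Filling by ratio: 2×AFM scan + 2×microarray batch + XRD sweep + 2×NMR block for 228, with 14 h left unused.
The 8 h tied up in XRD sweep is better spent on calorimetry series — total rises to 241 (50 h).
No other feasible combination exceeds 241.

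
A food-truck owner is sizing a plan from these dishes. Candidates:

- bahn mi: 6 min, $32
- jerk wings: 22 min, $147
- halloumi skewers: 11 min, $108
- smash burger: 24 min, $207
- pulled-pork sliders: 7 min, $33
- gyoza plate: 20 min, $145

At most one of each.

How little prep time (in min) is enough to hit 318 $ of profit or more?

Minimise min subject to total profit ≥ 318.
bahn mi + halloumi skewers + smash burger: 347 profit at 41 min.
Any bundle with less than 41 min falls short of 318.

41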